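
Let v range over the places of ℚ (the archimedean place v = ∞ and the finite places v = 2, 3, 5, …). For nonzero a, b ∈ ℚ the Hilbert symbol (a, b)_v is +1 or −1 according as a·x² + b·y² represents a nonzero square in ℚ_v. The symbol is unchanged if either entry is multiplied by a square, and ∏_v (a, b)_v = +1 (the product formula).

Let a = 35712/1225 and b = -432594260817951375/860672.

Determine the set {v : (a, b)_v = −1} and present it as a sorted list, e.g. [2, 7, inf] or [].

Mod squares: a ≡ 62, b ≡ -1333310. Check v ∈ {∞, 2, 3, 5, 7, 11, 13, 17, 23, 31, 41}.
v=∞: 62 > 0 and -1333310 < 0  ⇒  (a,b)_∞ = +1.
v=7: a=7^-2·(≡3), b=7^0·(≡4) mod 7; (3|7)=-1, (4|7)=+1; (−1)^{-2·0·3}·(-1)^0·(+1)^-2 = +1.
v=31: a=31^1·(≡10), b=31^1·(≡18) mod 31; (10|31)=+1, (18|31)=+1; (−1)^{1·1·15}·(+1)^1·(+1)^1 = -1.
v=17: a=17^0·(≡12), b=17^3·(≡15) mod 17; (12|17)=-1, (15|17)=+1; (−1)^{0·3·8}·(-1)^3·(+1)^0 = -1.
v=11: a=11^0·(≡7), b=11^1·(≡8) mod 11; (7|11)=-1, (8|11)=-1; (−1)^{0·1·5}·(-1)^1·(-1)^0 = -1.
v=2: v_2(a)=7, v_2(b)=-9; units ≡ 7, 1 (mod 8); ε·ε+αω+βω = 1·0+7·0+-9·0 ≡ 0  ⇒  (a,b)_2 = +1.
v=23: a=23^0·(≡18), b=23^1·(≡16) mod 23; (18|23)=+1, (16|23)=+1; (−1)^{0·1·11}·(+1)^1·(+1)^0 = +1.
v=5: a=5^-2·(≡3), b=5^3·(≡2) mod 5; (3|5)=-1, (2|5)=-1; (−1)^{-2·3·2}·(-1)^3·(-1)^-2 = -1.
v=3: a=3^2·(≡2), b=3^12·(≡1) mod 3; (2|3)=-1, (1|3)=+1; (−1)^{2·12·1}·(-1)^12·(+1)^2 = +1.
v=13: a=13^0·(≡9), b=13^2·(≡12) mod 13; (9|13)=+1, (12|13)=+1; (−1)^{0·2·6}·(+1)^2·(+1)^0 = +1.
v=41: a=41^0·(≡8), b=41^-2·(≡40) mod 41; (8|41)=+1, (40|41)=+1; (−1)^{0·-2·20}·(+1)^-2·(+1)^0 = +1.
(62, -1333310 / ℚ) ramifies at {5, 11, 17, 31}: a division algebra.

[5, 11, 17, 31]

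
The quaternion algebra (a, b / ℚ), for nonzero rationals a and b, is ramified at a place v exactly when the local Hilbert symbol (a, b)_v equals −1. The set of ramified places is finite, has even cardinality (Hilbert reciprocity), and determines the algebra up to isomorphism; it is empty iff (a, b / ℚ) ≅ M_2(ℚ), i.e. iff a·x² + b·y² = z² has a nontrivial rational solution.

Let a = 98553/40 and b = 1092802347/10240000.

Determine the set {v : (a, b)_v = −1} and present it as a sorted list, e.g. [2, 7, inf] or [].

[2, 3, 5, 7, 13, 19]

Mod squares: a ≡ 2730, b ≡ 5187. Check v ∈ {∞, 2, 3, 5, 7, 13, 17, 19}.
v=17: a=17^0·(≡12), b=17^2·(≡4) mod 17; (12|17)=-1, (4|17)=+1; (−1)^{0·2·8}·(-1)^2·(+1)^0 = +1.
v=13: a=13^1·(≡2), b=13^1·(≡10) mod 13; (2|13)=-1, (10|13)=+1; (−1)^{1·1·6}·(-1)^1·(+1)^1 = -1.
v=3: a=3^1·(≡1), b=3^7·(≡1) mod 3; (1|3)=+1, (1|3)=+1; (−1)^{1·7·1}·(+1)^7·(+1)^1 = -1.
v=2: v_2(a)=-3, v_2(b)=-14; units ≡ 5, 3 (mod 8); ε·ε+αω+βω = 0·1+-3·1+-14·1 ≡ 1  ⇒  (a,b)_2 = -1.
v=5: a=5^-1·(≡1), b=5^-4·(≡3) mod 5; (1|5)=+1, (3|5)=-1; (−1)^{-1·-4·2}·(+1)^-4·(-1)^-1 = -1.
v=∞: 2730 > 0 and 5187 > 0  ⇒  (a,b)_∞ = +1.
v=7: a=7^1·(≡6), b=7^1·(≡5) mod 7; (6|7)=-1, (5|7)=-1; (−1)^{1·1·3}·(-1)^1·(-1)^1 = -1.
v=19: a=19^2·(≡13), b=19^1·(≡9) mod 19; (13|19)=-1, (9|19)=+1; (−1)^{2·1·9}·(-1)^1·(+1)^2 = -1.
Ram(2730, 5187) = {2, 3, 5, 7, 13, 19}; no ℚ_2-point on the conic.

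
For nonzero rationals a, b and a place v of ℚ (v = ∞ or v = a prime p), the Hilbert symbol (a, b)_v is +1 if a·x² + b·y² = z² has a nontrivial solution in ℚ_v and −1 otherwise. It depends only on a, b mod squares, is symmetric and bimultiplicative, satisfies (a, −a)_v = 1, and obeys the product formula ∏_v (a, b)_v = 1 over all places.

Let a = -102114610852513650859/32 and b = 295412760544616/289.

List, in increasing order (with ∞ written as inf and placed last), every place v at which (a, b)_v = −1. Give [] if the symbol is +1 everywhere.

Mod squares: a ≡ -658502, b ≡ 3611579546. Check v ∈ {∞, 2, 11, 13, 17, 19, 31, 37, 41, 43, 47}.
v=2: v_2(a)=-5, v_2(b)=3; units ≡ 5, 5 (mod 8); ε·ε+αω+βω = 0·0+-5·1+3·1 ≡ 0  ⇒  (a,b)_2 = +1.
v=31: a=31^1·(≡12), b=31^1·(≡10) mod 31; (12|31)=-1, (10|31)=+1; (−1)^{1·1·15}·(-1)^1·(+1)^1 = +1.
v=19: a=19^3·(≡4), b=19^1·(≡7) mod 19; (4|19)=+1, (7|19)=+1; (−1)^{3·1·9}·(+1)^1·(+1)^3 = -1.
v=11: a=11^0·(≡6), b=11^2·(≡5) mod 11; (6|11)=-1, (5|11)=+1; (−1)^{0·2·5}·(-1)^2·(+1)^0 = +1.
v=∞: -658502 < 0 and 3611579546 > 0  ⇒  (a,b)_∞ = +1.
v=47: a=47^2·(≡5), b=47^1·(≡6) mod 47; (5|47)=-1, (6|47)=+1; (−1)^{2·1·23}·(-1)^1·(+1)^2 = -1.
v=13: a=13^3·(≡2), b=13^2·(≡3) mod 13; (2|13)=-1, (3|13)=+1; (−1)^{3·2·6}·(-1)^2·(+1)^3 = +1.
v=43: a=43^1·(≡8), b=43^1·(≡8) mod 43; (8|43)=-1, (8|43)=-1; (−1)^{1·1·21}·(-1)^1·(-1)^1 = -1.
v=41: a=41^2·(≡32), b=41^1·(≡18) mod 41; (32|41)=+1, (18|41)=+1; (−1)^{2·1·20}·(+1)^1·(+1)^2 = +1.
v=17: a=17^0·(≡10), b=17^-2·(≡14) mod 17; (10|17)=-1, (14|17)=-1; (−1)^{0·-2·8}·(-1)^-2·(-1)^0 = +1.
v=37: a=37^2·(≡5), b=37^1·(≡10) mod 37; (5|37)=-1, (10|37)=+1; (−1)^{2·1·18}·(-1)^1·(+1)^2 = -1.
(-658502, 3611579546 / ℚ) ramifies at {19, 37, 43, 47}: a division algebra.

[19, 37, 43, 47]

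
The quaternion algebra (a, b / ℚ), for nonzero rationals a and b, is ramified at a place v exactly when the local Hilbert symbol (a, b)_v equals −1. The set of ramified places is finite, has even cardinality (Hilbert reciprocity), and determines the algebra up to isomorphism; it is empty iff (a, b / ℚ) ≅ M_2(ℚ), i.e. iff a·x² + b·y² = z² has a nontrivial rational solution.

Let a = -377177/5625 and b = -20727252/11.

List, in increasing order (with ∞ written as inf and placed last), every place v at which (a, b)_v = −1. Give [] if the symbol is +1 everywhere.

Mod squares: a ≡ -713, b ≡ -703703. Check v ∈ {∞, 2, 3, 5, 7, 11, 13, 19, 23, 31, 37}.
v=3: a=3^-2·(≡1), b=3^4·(≡1) mod 3; (1|3)=+1, (1|3)=+1; (−1)^{-2·4·1}·(+1)^4·(+1)^-2 = +1.
v=11: a=11^0·(≡6), b=11^-1·(≡4) mod 11; (6|11)=-1, (4|11)=+1; (−1)^{0·-1·5}·(-1)^-1·(+1)^0 = -1.
v=19: a=19^0·(≡11), b=19^1·(≡10) mod 19; (11|19)=+1, (10|19)=-1; (−1)^{0·1·9}·(+1)^1·(-1)^0 = +1.
v=7: a=7^0·(≡1), b=7^1·(≡5) mod 7; (1|7)=+1, (5|7)=-1; (−1)^{0·1·3}·(+1)^1·(-1)^0 = +1.
v=13: a=13^0·(≡2), b=13^1·(≡3) mod 13; (2|13)=-1, (3|13)=+1; (−1)^{0·1·6}·(-1)^1·(+1)^0 = -1.
v=37: a=37^0·(≡1), b=37^1·(≡12) mod 37; (1|37)=+1, (12|37)=+1; (−1)^{0·1·18}·(+1)^1·(+1)^0 = +1.
v=31: a=31^1·(≡10), b=31^0·(≡14) mod 31; (10|31)=+1, (14|31)=+1; (−1)^{1·0·15}·(+1)^0·(+1)^1 = +1.
v=2: v_2(a)=0, v_2(b)=2; units ≡ 7, 1 (mod 8); ε·ε+αω+βω = 1·0+0·0+2·0 ≡ 0  ⇒  (a,b)_2 = +1.
v=23: a=23^3·(≡10), b=23^0·(≡17) mod 23; (10|23)=-1, (17|23)=-1; (−1)^{3·0·11}·(-1)^0·(-1)^3 = -1.
v=5: a=5^-4·(≡2), b=5^0·(≡3) mod 5; (2|5)=-1, (3|5)=-1; (−1)^{-4·0·2}·(-1)^0·(-1)^-4 = +1.
v=∞: -713 < 0 and -703703 < 0  ⇒  (a,b)_∞ = -1.
Ram(-713, -703703) = {11, 13, 23, ∞}; no ℚ_11-point on the conic.

[11, 13, 23, inf]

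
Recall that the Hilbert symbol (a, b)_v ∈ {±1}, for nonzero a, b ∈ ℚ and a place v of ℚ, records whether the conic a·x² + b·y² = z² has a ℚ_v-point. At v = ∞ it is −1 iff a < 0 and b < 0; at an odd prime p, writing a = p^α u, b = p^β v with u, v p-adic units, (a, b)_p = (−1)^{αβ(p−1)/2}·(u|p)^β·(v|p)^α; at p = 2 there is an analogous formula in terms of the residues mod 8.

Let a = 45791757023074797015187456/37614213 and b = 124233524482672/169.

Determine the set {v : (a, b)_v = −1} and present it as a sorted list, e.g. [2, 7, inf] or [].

Mod squares: a ≡ 280423, b ≡ 16687. Check v ∈ {∞, 2, 3, 7, 11, 13, 37, 41, 53}.
v=11: a=11^5·(≡8), b=11^3·(≡8) mod 11; (8|11)=-1, (8|11)=-1; (−1)^{5·3·5}·(-1)^3·(-1)^5 = -1.
v=13: a=13^-1·(≡1), b=13^-2·(≡7) mod 13; (1|13)=+1, (7|13)=-1; (−1)^{-1·-2·6}·(+1)^-2·(-1)^-1 = -1.
v=41: a=41^2·(≡6), b=41^1·(≡6) mod 41; (6|41)=-1, (6|41)=-1; (−1)^{2·1·20}·(-1)^1·(-1)^2 = -1.
v=53: a=53^3·(≡17), b=53^2·(≡32) mod 53; (17|53)=+1, (32|53)=-1; (−1)^{3·2·26}·(+1)^2·(-1)^3 = -1.
v=2: v_2(a)=14, v_2(b)=4; units ≡ 7, 7 (mod 8); ε·ε+αω+βω = 1·1+14·0+4·0 ≡ 1  ⇒  (a,b)_2 = -1.
v=37: a=37^5·(≡20), b=37^3·(≡25) mod 37; (20|37)=-1, (25|37)=+1; (−1)^{5·3·18}·(-1)^3·(+1)^5 = -1.
v=∞: 280423 > 0 and 16687 > 0  ⇒  (a,b)_∞ = +1.
v=3: a=3^-10·(≡1), b=3^0·(≡1) mod 3; (1|3)=+1, (1|3)=+1; (−1)^{-10·0·1}·(+1)^0·(+1)^-10 = +1.
v=7: a=7^-2·(≡6), b=7^0·(≡3) mod 7; (6|7)=-1, (3|7)=-1; (−1)^{-2·0·3}·(-1)^0·(-1)^-2 = +1.
(280423, 16687 / ℚ) ramifies at {2, 11, 13, 37, 41, 53}: a division algebra.

[2, 11, 13, 37, 41, 53]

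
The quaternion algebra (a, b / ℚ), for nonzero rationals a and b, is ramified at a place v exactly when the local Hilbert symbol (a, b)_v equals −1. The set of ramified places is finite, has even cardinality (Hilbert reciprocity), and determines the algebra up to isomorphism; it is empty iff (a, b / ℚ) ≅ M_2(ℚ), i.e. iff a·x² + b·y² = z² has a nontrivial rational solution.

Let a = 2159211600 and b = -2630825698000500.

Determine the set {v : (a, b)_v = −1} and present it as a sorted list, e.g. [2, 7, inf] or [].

(a, b) ≡ (21, -5005) mod (ℚ^×)²; places V = {2, 3, 5, 7, 11, 13, ∞}.
(a,b)_2: α=4, β=2; u≡5, v≡3 (mod 8); ε(u)ε(v)=0·1, αω(v)=4·1, βω(u)=2·1; sum ≡ 0  ⇒  +1.
(a,b)_5: α=2, u≡4; β=3, v≡1 (mod 5); (4|5)=+1, (1|5)=+1; sign (−1)^0·+1^3·+1^2 = +1.
(a,b)_∞: sgn(21)=+, sgn(-5005)=−, so +1.
(a,b)_3: α=3, u≡1; β=2, v≡2 (mod 3); (1|3)=+1, (2|3)=-1; sign (−1)^0·+1^2·-1^3 = -1.
(a,b)_13: α=4, u≡5; β=7, v≡8 (mod 13); (5|13)=-1, (8|13)=-1; sign (−1)^0·-1^7·-1^4 = -1.
(a,b)_11: α=0, u≡7; β=3, v≡6 (mod 11); (7|11)=-1, (6|11)=-1; sign (−1)^0·-1^3·-1^0 = -1.
(a,b)_7: α=1, u≡6; β=1, v≡6 (mod 7); (6|7)=-1, (6|7)=-1; sign (−1)^1·-1^1·-1^1 = -1.
|Ram(21, -5005)| = 4, even; anisotropic at {3, 7, 11, 13}.

[3, 7, 11, 13]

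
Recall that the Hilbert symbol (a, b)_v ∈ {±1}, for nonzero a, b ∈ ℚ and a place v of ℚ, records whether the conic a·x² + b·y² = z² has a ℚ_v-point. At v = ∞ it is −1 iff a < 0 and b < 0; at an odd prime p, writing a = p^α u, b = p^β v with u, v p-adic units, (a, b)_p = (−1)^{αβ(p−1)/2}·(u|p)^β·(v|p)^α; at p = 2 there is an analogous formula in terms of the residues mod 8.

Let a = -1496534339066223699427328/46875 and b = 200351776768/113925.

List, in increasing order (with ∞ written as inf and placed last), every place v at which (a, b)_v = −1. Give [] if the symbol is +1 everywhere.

Mod squares: a ≡ -19734, b ≡ 55614. Check v ∈ {∞, 2, 3, 5, 7, 11, 13, 23, 31, 53}.
v=23: a=23^3·(≡13), b=23^1·(≡8) mod 23; (13|23)=+1, (8|23)=+1; (−1)^{3·1·11}·(+1)^1·(+1)^3 = -1.
v=3: a=3^-1·(≡1), b=3^-1·(≡1) mod 3; (1|3)=+1, (1|3)=+1; (−1)^{-1·-1·1}·(+1)^-1·(+1)^-1 = -1.
v=53: a=53^2·(≡20), b=53^0·(≡6) mod 53; (20|53)=-1, (6|53)=+1; (−1)^{2·0·26}·(-1)^0·(+1)^2 = +1.
v=∞: -19734 < 0 and 55614 > 0  ⇒  (a,b)_∞ = +1.
v=5: a=5^-6·(≡4), b=5^-2·(≡4) mod 5; (4|5)=+1, (4|5)=+1; (−1)^{-6·-2·2}·(+1)^-2·(+1)^-6 = +1.
v=7: a=7^0·(≡6), b=7^-2·(≡3) mod 7; (6|7)=-1, (3|7)=-1; (−1)^{0·-2·3}·(-1)^-2·(-1)^0 = +1.
v=13: a=13^7·(≡12), b=13^3·(≡10) mod 13; (12|13)=+1, (10|13)=+1; (−1)^{7·3·6}·(+1)^3·(+1)^7 = +1.
v=11: a=11^3·(≡2), b=11^2·(≡4) mod 11; (2|11)=-1, (4|11)=+1; (−1)^{3·2·5}·(-1)^2·(+1)^3 = +1.
v=31: a=31^0·(≡13), b=31^-1·(≡29) mod 31; (13|31)=-1, (29|31)=-1; (−1)^{0·-1·15}·(-1)^-1·(-1)^0 = -1.
v=2: v_2(a)=19, v_2(b)=15; units ≡ 5, 7 (mod 8); ε·ε+αω+βω = 0·1+19·0+15·1 ≡ 1  ⇒  (a,b)_2 = -1.
(-19734, 55614 / ℚ) ramifies at {2, 3, 23, 31}: a division algebra.

[2, 3, 23, 31]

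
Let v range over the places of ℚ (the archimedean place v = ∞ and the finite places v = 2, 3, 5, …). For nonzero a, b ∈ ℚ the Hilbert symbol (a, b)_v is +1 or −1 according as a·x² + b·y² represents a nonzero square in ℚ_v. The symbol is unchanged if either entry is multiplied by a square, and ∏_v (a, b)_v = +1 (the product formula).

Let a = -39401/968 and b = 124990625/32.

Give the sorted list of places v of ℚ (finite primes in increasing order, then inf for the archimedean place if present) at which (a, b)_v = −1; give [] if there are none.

(a, b) ≡ (-82, 399970) mod (ℚ^×)²; places V = {2, 5, 11, 23, 31, 37, 41, 47, ∞}.
(a,b)_∞: sgn(-82)=−, sgn(399970)=+, so +1.
(a,b)_31: α=2, u≡3; β=0, v≡20 (mod 31); (3|31)=-1, (20|31)=+1; sign (−1)^0·-1^0·+1^2 = +1.
(a,b)_2: α=-3, β=-5; u≡7, v≡1 (mod 8); ε(u)ε(v)=1·0, αω(v)=-3·0, βω(u)=-5·0; sum ≡ 0  ⇒  +1.
(a,b)_37: α=0, u≡13; β=1, v≡32 (mod 37); (13|37)=-1, (32|37)=-1; sign (−1)^0·-1^1·-1^0 = -1.
(a,b)_23: α=0, u≡22; β=1, v≡3 (mod 23); (22|23)=-1, (3|23)=+1; sign (−1)^0·-1^1·+1^0 = -1.
(a,b)_11: α=-2, u≡7; β=0, v≡10 (mod 11); (7|11)=-1, (10|11)=-1; sign (−1)^0·-1^0·-1^-2 = +1.
(a,b)_41: α=1, u≡37; β=0, v≡19 (mod 41); (37|41)=+1, (19|41)=-1; sign (−1)^0·+1^0·-1^1 = -1.
(a,b)_5: α=0, u≡3; β=5, v≡1 (mod 5); (3|5)=-1, (1|5)=+1; sign (−1)^0·-1^5·+1^0 = -1.
(a,b)_47: α=0, u≡28; β=1, v≡8 (mod 47); (28|47)=+1, (8|47)=+1; sign (−1)^0·+1^1·+1^0 = +1.
Ram(-82, 399970) = {5, 23, 37, 41}; no ℚ_5-point on the conic.

[5, 23, 37, 41]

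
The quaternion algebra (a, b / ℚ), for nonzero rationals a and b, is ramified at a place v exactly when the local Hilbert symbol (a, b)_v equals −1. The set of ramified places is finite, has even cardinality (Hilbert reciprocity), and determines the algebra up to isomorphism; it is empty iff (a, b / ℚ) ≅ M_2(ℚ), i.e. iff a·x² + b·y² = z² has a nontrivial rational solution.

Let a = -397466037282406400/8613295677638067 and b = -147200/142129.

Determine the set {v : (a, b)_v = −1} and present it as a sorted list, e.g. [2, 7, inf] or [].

Mod squares: a ≡ -1518, b ≡ -23. Check v ∈ {∞, 2, 3, 5, 7, 11, 13, 17, 23, 29}.
v=11: a=11^1·(≡4), b=11^0·(≡10) mod 11; (4|11)=+1, (10|11)=-1; (−1)^{1·0·5}·(+1)^0·(-1)^1 = -1.
v=13: a=13^-6·(≡10), b=13^-2·(≡10) mod 13; (10|13)=+1, (10|13)=+1; (−1)^{-6·-2·6}·(+1)^-2·(+1)^-6 = +1.
v=5: a=5^2·(≡2), b=5^2·(≡3) mod 5; (2|5)=-1, (3|5)=-1; (−1)^{2·2·2}·(-1)^2·(-1)^2 = +1.
v=29: a=29^-6·(≡12), b=29^-2·(≡5) mod 29; (12|29)=-1, (5|29)=+1; (−1)^{-6·-2·14}·(-1)^-2·(+1)^-6 = +1.
v=2: v_2(a)=23, v_2(b)=8; units ≡ 1, 1 (mod 8); ε·ε+αω+βω = 0·0+23·0+8·0 ≡ 0  ⇒  (a,b)_2 = +1.
v=17: a=17^2·(≡11), b=17^0·(≡6) mod 17; (11|17)=-1, (6|17)=-1; (−1)^{2·0·8}·(-1)^0·(-1)^2 = +1.
v=∞: -1518 < 0 and -23 < 0  ⇒  (a,b)_∞ = -1.
v=3: a=3^-1·(≡1), b=3^0·(≡1) mod 3; (1|3)=+1, (1|3)=+1; (−1)^{-1·0·1}·(+1)^0·(+1)^-1 = +1.
v=7: a=7^2·(≡4), b=7^0·(≡3) mod 7; (4|7)=+1, (3|7)=-1; (−1)^{2·0·3}·(+1)^0·(-1)^2 = +1.
v=23: a=23^3·(≡1), b=23^1·(≡11) mod 23; (1|23)=+1, (11|23)=-1; (−1)^{3·1·11}·(+1)^1·(-1)^3 = +1.
(-1518, -23 / ℚ) ramifies at {11, ∞}: a division algebra.

[11, inf]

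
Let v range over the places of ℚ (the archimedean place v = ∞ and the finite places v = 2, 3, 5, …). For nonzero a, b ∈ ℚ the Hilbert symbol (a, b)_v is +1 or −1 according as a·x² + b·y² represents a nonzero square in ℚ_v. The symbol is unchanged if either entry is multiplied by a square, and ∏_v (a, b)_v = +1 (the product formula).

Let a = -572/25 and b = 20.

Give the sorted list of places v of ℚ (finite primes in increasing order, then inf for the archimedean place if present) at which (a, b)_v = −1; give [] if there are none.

(a, b) ≡ (-143, 5) mod (ℚ^×)²; places V = {2, 5, 11, 13, ∞}.
(a,b)_∞: sgn(-143)=−, sgn(5)=+, so +1.
(a,b)_2: α=2, β=2; u≡1, v≡5 (mod 8); ε(u)ε(v)=0·0, αω(v)=2·1, βω(u)=2·0; sum ≡ 0  ⇒  +1.
(a,b)_5: α=-2, u≡3; β=1, v≡4 (mod 5); (3|5)=-1, (4|5)=+1; sign (−1)^0·-1^1·+1^-2 = -1.
(a,b)_11: α=1, u≡1; β=0, v≡9 (mod 11); (1|11)=+1, (9|11)=+1; sign (−1)^0·+1^0·+1^1 = +1.
(a,b)_13: α=1, u≡5; β=0, v≡7 (mod 13); (5|13)=-1, (7|13)=-1; sign (−1)^0·-1^0·-1^1 = -1.
Ram(-143, 5) = {5, 13}; no ℚ_5-point on the conic.

[5, 13]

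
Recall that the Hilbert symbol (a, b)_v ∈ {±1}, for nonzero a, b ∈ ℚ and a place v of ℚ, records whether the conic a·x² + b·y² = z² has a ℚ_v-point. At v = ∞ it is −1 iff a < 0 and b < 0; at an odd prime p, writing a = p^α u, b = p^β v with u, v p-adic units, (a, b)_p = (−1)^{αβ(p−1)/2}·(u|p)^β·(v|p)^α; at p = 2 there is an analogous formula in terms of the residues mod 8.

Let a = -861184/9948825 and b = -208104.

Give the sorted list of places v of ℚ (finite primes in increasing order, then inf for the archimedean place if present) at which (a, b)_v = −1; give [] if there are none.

Mod squares: a ≡ -17, b ≡ -52026. Check v ∈ {∞, 2, 3, 5, 13, 17, 23, 29}.
v=17: a=17^-3·(≡1), b=17^0·(≡10) mod 17; (1|17)=+1, (10|17)=-1; (−1)^{-3·0·8}·(+1)^0·(-1)^-3 = -1.
v=∞: -17 < 0 and -52026 < 0  ⇒  (a,b)_∞ = -1.
v=13: a=13^0·(≡9), b=13^1·(≡8) mod 13; (9|13)=+1, (8|13)=-1; (−1)^{0·1·6}·(+1)^1·(-1)^0 = +1.
v=29: a=29^2·(≡19), b=29^1·(≡16) mod 29; (19|29)=-1, (16|29)=+1; (−1)^{2·1·14}·(-1)^1·(+1)^2 = -1.
v=3: a=3^-4·(≡1), b=3^1·(≡1) mod 3; (1|3)=+1, (1|3)=+1; (−1)^{-4·1·1}·(+1)^1·(+1)^-4 = +1.
v=5: a=5^-2·(≡2), b=5^0·(≡1) mod 5; (2|5)=-1, (1|5)=+1; (−1)^{-2·0·2}·(-1)^0·(+1)^-2 = +1.
v=2: v_2(a)=10, v_2(b)=3; units ≡ 7, 3 (mod 8); ε·ε+αω+βω = 1·1+10·1+3·0 ≡ 1  ⇒  (a,b)_2 = -1.
v=23: a=23^0·(≡2), b=23^1·(≡14) mod 23; (2|23)=+1, (14|23)=-1; (−1)^{0·1·11}·(+1)^1·(-1)^0 = +1.
|Ram(-17, -52026)| = 4, even; anisotropic at {2, 17, 29, ∞}.

[2, 17, 29, inf]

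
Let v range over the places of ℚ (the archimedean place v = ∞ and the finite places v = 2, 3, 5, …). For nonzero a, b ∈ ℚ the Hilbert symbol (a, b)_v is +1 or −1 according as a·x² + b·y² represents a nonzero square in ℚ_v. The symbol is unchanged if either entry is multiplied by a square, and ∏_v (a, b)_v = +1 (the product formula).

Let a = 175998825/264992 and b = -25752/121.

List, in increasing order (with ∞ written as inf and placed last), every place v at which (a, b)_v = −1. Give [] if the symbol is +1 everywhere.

[2, 29]

Mod squares: a ≡ 2146, b ≡ -6438. Check v ∈ {∞, 2, 3, 5, 7, 11, 13, 29, 37}.
v=29: a=29^1·(≡5), b=29^1·(≡8) mod 29; (5|29)=+1, (8|29)=-1; (−1)^{1·1·14}·(+1)^1·(-1)^1 = -1.
v=7: a=7^-2·(≡4), b=7^0·(≡4) mod 7; (4|7)=+1, (4|7)=+1; (−1)^{-2·0·3}·(+1)^0·(+1)^-2 = +1.
v=2: v_2(a)=-5, v_2(b)=3; units ≡ 1, 5 (mod 8); ε·ε+αω+βω = 0·0+-5·1+3·0 ≡ 1  ⇒  (a,b)_2 = -1.
v=∞: 2146 > 0 and -6438 < 0  ⇒  (a,b)_∞ = +1.
v=11: a=11^0·(≡1), b=11^-2·(≡10) mod 11; (1|11)=+1, (10|11)=-1; (−1)^{0·-2·5}·(+1)^-2·(-1)^0 = +1.
v=37: a=37^1·(≡16), b=37^1·(≡34) mod 37; (16|37)=+1, (34|37)=+1; (−1)^{1·1·18}·(+1)^1·(+1)^1 = +1.
v=13: a=13^-2·(≡10), b=13^0·(≡10) mod 13; (10|13)=+1, (10|13)=+1; (−1)^{-2·0·6}·(+1)^0·(+1)^-2 = +1.
v=5: a=5^2·(≡4), b=5^0·(≡3) mod 5; (4|5)=+1, (3|5)=-1; (−1)^{2·0·2}·(+1)^0·(-1)^2 = +1.
v=3: a=3^8·(≡1), b=3^1·(≡2) mod 3; (1|3)=+1, (2|3)=-1; (−1)^{8·1·1}·(+1)^1·(-1)^8 = +1.
(2146, -6438 / ℚ) ramifies at {2, 29}: a division algebra.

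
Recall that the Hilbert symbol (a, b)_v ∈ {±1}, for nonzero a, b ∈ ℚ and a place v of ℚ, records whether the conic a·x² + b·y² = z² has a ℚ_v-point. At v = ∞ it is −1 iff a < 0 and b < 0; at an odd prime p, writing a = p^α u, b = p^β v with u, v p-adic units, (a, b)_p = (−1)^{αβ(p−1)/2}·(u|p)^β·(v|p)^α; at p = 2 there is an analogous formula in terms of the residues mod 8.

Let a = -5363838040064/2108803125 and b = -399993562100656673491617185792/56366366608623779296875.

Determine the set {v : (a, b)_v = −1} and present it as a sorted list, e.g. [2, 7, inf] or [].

(a, b) ≡ (-2310, -6) mod (ℚ^×)²; places V = {2, 3, 5, 7, 11, 13, 23, 29, ∞}.
(a,b)_13: α=-2, u≡12; β=-6, v≡11 (mod 13); (12|13)=+1, (11|13)=-1; sign (−1)^0·+1^-6·-1^-2 = +1.
(a,b)_∞: sgn(-2310)=−, sgn(-6)=−, so -1.
(a,b)_29: α=4, u≡26; β=10, v≡4 (mod 29); (26|29)=-1, (4|29)=+1; sign (−1)^0·-1^10·+1^4 = +1.
(a,b)_11: α=-3, u≡2; β=-6, v≡3 (mod 11); (2|11)=-1, (3|11)=+1; sign (−1)^0·-1^-6·+1^-3 = +1.
(a,b)_2: α=11, β=17; u≡5, v≡5 (mod 8); ε(u)ε(v)=0·0, αω(v)=11·1, βω(u)=17·1; sum ≡ 0  ⇒  +1.
(a,b)_5: α=-5, u≡3; β=-12, v≡1 (mod 5); (3|5)=-1, (1|5)=+1; sign (−1)^0·-1^-12·+1^-5 = +1.
(a,b)_7: α=1, u≡6; β=2, v≡4 (mod 7); (6|7)=-1, (4|7)=+1; sign (−1)^0·-1^2·+1^1 = +1.
(a,b)_23: α=2, u≡4; β=6, v≡14 (mod 23); (4|23)=+1, (14|23)=-1; sign (−1)^0·+1^6·-1^2 = +1.
(a,b)_3: α=-1, u≡1; β=-3, v≡1 (mod 3); (1|3)=+1, (1|3)=+1; sign (−1)^1·+1^-3·+1^-1 = -1.
(-2310, -6 / ℚ) ramifies at {3, ∞}: a division algebra.

[3, inf]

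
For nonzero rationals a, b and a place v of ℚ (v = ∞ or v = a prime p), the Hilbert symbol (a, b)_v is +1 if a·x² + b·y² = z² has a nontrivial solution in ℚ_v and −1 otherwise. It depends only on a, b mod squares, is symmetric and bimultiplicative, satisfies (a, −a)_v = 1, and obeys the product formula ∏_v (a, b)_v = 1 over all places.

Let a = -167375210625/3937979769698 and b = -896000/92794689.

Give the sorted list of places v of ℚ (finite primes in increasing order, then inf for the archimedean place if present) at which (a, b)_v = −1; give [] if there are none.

[2, inf]

Mod squares: a ≡ -34, b ≡ -35. Check v ∈ {∞, 2, 3, 5, 7, 13, 17, 19, 23}.
v=2: v_2(a)=-1, v_2(b)=10; units ≡ 7, 5 (mod 8); ε·ε+αω+βω = 1·0+-1·1+10·0 ≡ 1  ⇒  (a,b)_2 = -1.
v=3: a=3^8·(≡2), b=3^-2·(≡1) mod 3; (2|3)=-1, (1|3)=+1; (−1)^{8·-2·1}·(-1)^-2·(+1)^8 = +1.
v=∞: -34 < 0 and -35 < 0  ⇒  (a,b)_∞ = -1.
v=7: a=7^4·(≡1), b=7^1·(≡2) mod 7; (1|7)=+1, (2|7)=+1; (−1)^{4·1·3}·(+1)^1·(+1)^4 = +1.
v=5: a=5^4·(≡1), b=5^3·(≡3) mod 5; (1|5)=+1, (3|5)=-1; (−1)^{4·3·2}·(+1)^3·(-1)^4 = +1.
v=19: a=19^-4·(≡7), b=19^-2·(≡18) mod 19; (7|19)=+1, (18|19)=-1; (−1)^{-4·-2·9}·(+1)^-2·(-1)^-4 = +1.
v=17: a=17^1·(≡4), b=17^0·(≡1) mod 17; (4|17)=+1, (1|17)=+1; (−1)^{1·0·8}·(+1)^0·(+1)^1 = +1.
v=13: a=13^-4·(≡11), b=13^-4·(≡1) mod 13; (11|13)=-1, (1|13)=+1; (−1)^{-4·-4·6}·(-1)^-4·(+1)^-4 = +1.
v=23: a=23^-2·(≡12), b=23^0·(≡5) mod 23; (12|23)=+1, (5|23)=-1; (−1)^{-2·0·11}·(+1)^0·(-1)^-2 = +1.
Ram(-34, -35) = {2, ∞}; no ℚ_2-point on the conic.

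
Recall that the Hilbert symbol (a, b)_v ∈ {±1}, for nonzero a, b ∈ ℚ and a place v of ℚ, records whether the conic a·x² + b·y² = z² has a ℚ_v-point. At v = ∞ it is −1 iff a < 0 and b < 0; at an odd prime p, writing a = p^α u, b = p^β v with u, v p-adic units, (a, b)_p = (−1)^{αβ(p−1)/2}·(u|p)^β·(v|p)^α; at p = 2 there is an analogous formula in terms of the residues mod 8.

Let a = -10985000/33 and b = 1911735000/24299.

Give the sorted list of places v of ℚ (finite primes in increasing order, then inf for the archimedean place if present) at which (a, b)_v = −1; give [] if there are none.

[2, 11]

(a, b) ≡ (-858, 66) mod (ℚ^×)²; places V = {2, 3, 5, 7, 11, 13, 17, 47, ∞}.
(a,b)_3: α=-1, u≡2; β=3, v≡1 (mod 3); (2|3)=-1, (1|3)=+1; sign (−1)^1·-1^3·+1^-1 = +1.
(a,b)_17: α=0, u≡8; β=2, v≡16 (mod 17); (8|17)=+1, (16|17)=+1; sign (−1)^0·+1^2·+1^0 = +1.
(a,b)_7: α=0, u≡6; β=2, v≡5 (mod 7); (6|7)=-1, (5|7)=-1; sign (−1)^0·-1^2·-1^0 = +1.
(a,b)_11: α=-1, u≡6; β=-1, v≡6 (mod 11); (6|11)=-1, (6|11)=-1; sign (−1)^1·-1^-1·-1^-1 = -1.
(a,b)_47: α=0, u≡45; β=-2, v≡46 (mod 47); (45|47)=-1, (46|47)=-1; sign (−1)^0·-1^-2·-1^0 = +1.
(a,b)_2: α=3, β=3; u≡3, v≡1 (mod 8); ε(u)ε(v)=1·0, αω(v)=3·0, βω(u)=3·1; sum ≡ 1  ⇒  -1.
(a,b)_∞: sgn(-858)=−, sgn(66)=+, so +1.
(a,b)_13: α=3, u≡10; β=0, v≡3 (mod 13); (10|13)=+1, (3|13)=+1; sign (−1)^0·+1^0·+1^3 = +1.
(a,b)_5: α=4, u≡3; β=4, v≡4 (mod 5); (3|5)=-1, (4|5)=+1; sign (−1)^0·-1^4·+1^4 = +1.
Ram(-858, 66) = {2, 11}; no ℚ_2-point on the conic.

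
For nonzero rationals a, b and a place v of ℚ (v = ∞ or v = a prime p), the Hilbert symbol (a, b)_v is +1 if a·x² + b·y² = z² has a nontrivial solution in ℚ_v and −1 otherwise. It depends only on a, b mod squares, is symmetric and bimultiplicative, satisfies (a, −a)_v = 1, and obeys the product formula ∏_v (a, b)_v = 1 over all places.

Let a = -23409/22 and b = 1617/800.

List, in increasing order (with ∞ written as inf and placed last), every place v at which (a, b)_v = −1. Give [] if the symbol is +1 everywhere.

(a, b) ≡ (-22, 66) mod (ℚ^×)²; places V = {2, 3, 5, 7, 11, 17, ∞}.
(a,b)_2: α=-1, β=-5; u≡5, v≡1 (mod 8); ε(u)ε(v)=0·0, αω(v)=-1·0, βω(u)=-5·1; sum ≡ 1  ⇒  -1.
(a,b)_3: α=4, u≡2; β=1, v≡1 (mod 3); (2|3)=-1, (1|3)=+1; sign (−1)^0·-1^1·+1^4 = -1.
(a,b)_11: α=-1, u≡5; β=1, v≡6 (mod 11); (5|11)=+1, (6|11)=-1; sign (−1)^1·+1^1·-1^-1 = +1.
(a,b)_5: α=0, u≡3; β=-2, v≡1 (mod 5); (3|5)=-1, (1|5)=+1; sign (−1)^0·-1^-2·+1^0 = +1.
(a,b)_∞: sgn(-22)=−, sgn(66)=+, so +1.
(a,b)_17: α=2, u≡11; β=0, v≡2 (mod 17); (11|17)=-1, (2|17)=+1; sign (−1)^0·-1^0·+1^2 = +1.
(a,b)_7: α=0, u≡6; β=2, v≡6 (mod 7); (6|7)=-1, (6|7)=-1; sign (−1)^0·-1^2·-1^0 = +1.
(-22, 66 / ℚ) ramifies at {2, 3}: a division algebra.

[2, 3]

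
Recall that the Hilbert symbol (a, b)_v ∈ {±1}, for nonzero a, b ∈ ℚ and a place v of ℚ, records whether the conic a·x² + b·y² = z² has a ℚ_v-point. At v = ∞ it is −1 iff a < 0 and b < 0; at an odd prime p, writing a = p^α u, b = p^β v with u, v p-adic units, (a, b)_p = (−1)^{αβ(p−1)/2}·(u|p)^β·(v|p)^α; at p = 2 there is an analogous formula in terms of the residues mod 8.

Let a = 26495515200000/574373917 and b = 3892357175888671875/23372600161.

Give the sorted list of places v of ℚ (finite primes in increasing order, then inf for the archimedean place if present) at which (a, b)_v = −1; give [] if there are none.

[2, 13]

(a, b) ≡ (7410, 19) mod (ℚ^×)²; places V = {2, 3, 5, 7, 11, 13, 17, 19, 23, ∞}.
(a,b)_3: α=1, u≡1; β=4, v≡1 (mod 3); (1|3)=+1, (1|3)=+1; sign (−1)^0·+1^4·+1^1 = +1.
(a,b)_13: α=-1, u≡5; β=0, v≡8 (mod 13); (5|13)=-1, (8|13)=-1; sign (−1)^0·-1^0·-1^-1 = -1.
(a,b)_5: α=5, u≡2; β=10, v≡1 (mod 5); (2|5)=-1, (1|5)=+1; sign (−1)^0·-1^10·+1^5 = +1.
(a,b)_∞: sgn(7410)=+, sgn(19)=+, so +1.
(a,b)_11: α=2, u≡2; β=4, v≡6 (mod 11); (2|11)=-1, (6|11)=-1; sign (−1)^0·-1^4·-1^2 = +1.
(a,b)_2: α=9, β=0; u≡1, v≡3 (mod 8); ε(u)ε(v)=0·1, αω(v)=9·1, βω(u)=0·0; sum ≡ 1  ⇒  -1.
(a,b)_17: α=-4, u≡2; β=-4, v≡15 (mod 17); (2|17)=+1, (15|17)=+1; sign (−1)^0·+1^-4·+1^-4 = +1.
(a,b)_19: α=1, u≡15; β=3, v≡9 (mod 19); (15|19)=-1, (9|19)=+1; sign (−1)^1·-1^3·+1^1 = +1.
(a,b)_7: α=4, u≡4; β=2, v≡3 (mod 7); (4|7)=+1, (3|7)=-1; sign (−1)^0·+1^2·-1^4 = +1.
(a,b)_23: α=-2, u≡6; β=-4, v≡22 (mod 23); (6|23)=+1, (22|23)=-1; sign (−1)^0·+1^-4·-1^-2 = +1.
(7410, 19 / ℚ) ramifies at {2, 13}: a division algebra.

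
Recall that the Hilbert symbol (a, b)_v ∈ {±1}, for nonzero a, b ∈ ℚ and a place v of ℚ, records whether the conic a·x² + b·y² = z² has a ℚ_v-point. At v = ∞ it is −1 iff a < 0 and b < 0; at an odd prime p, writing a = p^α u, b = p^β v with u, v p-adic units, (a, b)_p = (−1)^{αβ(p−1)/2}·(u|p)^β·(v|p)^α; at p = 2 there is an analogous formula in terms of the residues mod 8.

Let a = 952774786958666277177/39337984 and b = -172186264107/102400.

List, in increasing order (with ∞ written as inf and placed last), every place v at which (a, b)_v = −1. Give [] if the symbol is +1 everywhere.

[3, 11, 17, 29]

Mod squares: a ≡ 17, b ≡ -4018443. Check v ∈ {∞, 2, 3, 5, 7, 11, 13, 17, 19, 23, 29}.
v=2: v_2(a)=-14, v_2(b)=-12; units ≡ 1, 5 (mod 8); ε·ε+αω+βω = 0·0+-14·1+-12·0 ≡ 0  ⇒  (a,b)_2 = +1.
v=3: a=3^10·(≡2), b=3^5·(≡1) mod 3; (2|3)=-1, (1|3)=+1; (−1)^{10·5·1}·(-1)^5·(+1)^10 = -1.
v=19: a=19^2·(≡6), b=19^1·(≡7) mod 19; (6|19)=+1, (7|19)=+1; (−1)^{2·1·9}·(+1)^1·(+1)^2 = +1.
v=13: a=13^2·(≡3), b=13^1·(≡10) mod 13; (3|13)=+1, (10|13)=+1; (−1)^{2·1·6}·(+1)^1·(+1)^2 = +1.
v=11: a=11^2·(≡7), b=11^1·(≡10) mod 11; (7|11)=-1, (10|11)=-1; (−1)^{2·1·5}·(-1)^1·(-1)^2 = -1.
v=5: a=5^0·(≡3), b=5^-2·(≡3) mod 5; (3|5)=-1, (3|5)=-1; (−1)^{0·-2·2}·(-1)^-2·(-1)^0 = +1.
v=23: a=23^2·(≡21), b=23^2·(≡6) mod 23; (21|23)=-1, (6|23)=+1; (−1)^{2·2·11}·(-1)^2·(+1)^2 = +1.
v=29: a=29^2·(≡15), b=29^1·(≡7) mod 29; (15|29)=-1, (7|29)=+1; (−1)^{2·1·14}·(-1)^1·(+1)^2 = -1.
v=∞: 17 > 0 and -4018443 < 0  ⇒  (a,b)_∞ = +1.
v=7: a=7^-4·(≡3), b=7^0·(≡6) mod 7; (3|7)=-1, (6|7)=-1; (−1)^{-4·0·3}·(-1)^0·(-1)^-4 = +1.
v=17: a=17^3·(≡13), b=17^1·(≡6) mod 17; (13|17)=+1, (6|17)=-1; (−1)^{3·1·8}·(+1)^1·(-1)^3 = -1.
Ram(17, -4018443) = {3, 11, 17, 29}; no ℚ_3-point on the conic.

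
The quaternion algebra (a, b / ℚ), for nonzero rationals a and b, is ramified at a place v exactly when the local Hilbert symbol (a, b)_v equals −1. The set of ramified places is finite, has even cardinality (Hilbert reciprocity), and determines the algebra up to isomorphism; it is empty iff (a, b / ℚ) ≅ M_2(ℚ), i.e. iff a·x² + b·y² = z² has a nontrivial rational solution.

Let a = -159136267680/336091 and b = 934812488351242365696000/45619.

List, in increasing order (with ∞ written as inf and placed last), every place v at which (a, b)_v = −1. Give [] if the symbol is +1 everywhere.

Mod squares: a ≡ -170430, b ≡ 56810. Check v ∈ {∞, 2, 3, 5, 7, 13, 19, 23}.
v=3: a=3^9·(≡1), b=3^14·(≡2) mod 3; (1|3)=+1, (2|3)=-1; (−1)^{9·14·1}·(+1)^14·(-1)^9 = -1.
v=2: v_2(a)=5, v_2(b)=11; units ≡ 1, 5 (mod 8); ε·ε+αω+βω = 0·0+5·1+11·0 ≡ 1  ⇒  (a,b)_2 = -1.
v=7: a=7^-2·(≡5), b=7^-4·(≡3) mod 7; (5|7)=-1, (3|7)=-1; (−1)^{-2·-4·3}·(-1)^-4·(-1)^-2 = +1.
v=∞: -170430 < 0 and 56810 > 0  ⇒  (a,b)_∞ = +1.
v=23: a=23^1·(≡19), b=23^3·(≡13) mod 23; (19|23)=-1, (13|23)=+1; (−1)^{1·3·11}·(-1)^3·(+1)^1 = +1.
v=13: a=13^3·(≡6), b=13^7·(≡8) mod 13; (6|13)=-1, (8|13)=-1; (−1)^{3·7·6}·(-1)^7·(-1)^3 = +1.
v=5: a=5^1·(≡4), b=5^3·(≡2) mod 5; (4|5)=+1, (2|5)=-1; (−1)^{1·3·2}·(+1)^3·(-1)^1 = -1.
v=19: a=19^-3·(≡9), b=19^-1·(≡7) mod 19; (9|19)=+1, (7|19)=+1; (−1)^{-3·-1·9}·(+1)^-1·(+1)^-3 = -1.
|Ram(-170430, 56810)| = 4, even; anisotropic at {2, 3, 5, 19}.

[2, 3, 5, 19]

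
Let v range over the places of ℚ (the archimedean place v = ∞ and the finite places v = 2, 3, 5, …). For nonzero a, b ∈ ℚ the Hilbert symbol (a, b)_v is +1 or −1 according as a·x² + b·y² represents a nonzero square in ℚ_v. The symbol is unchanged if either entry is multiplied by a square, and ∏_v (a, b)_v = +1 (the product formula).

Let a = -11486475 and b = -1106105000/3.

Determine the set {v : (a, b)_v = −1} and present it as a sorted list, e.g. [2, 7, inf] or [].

[2, 11, 13, inf]

Mod squares: a ≡ -51051, b ≡ -7854. Check v ∈ {∞, 2, 3, 5, 7, 11, 13, 17}.
v=5: a=5^2·(≡1), b=5^4·(≡4) mod 5; (1|5)=+1, (4|5)=+1; (−1)^{2·4·2}·(+1)^4·(+1)^2 = +1.
v=∞: -51051 < 0 and -7854 < 0  ⇒  (a,b)_∞ = -1.
v=3: a=3^3·(≡2), b=3^-1·(≡1) mod 3; (2|3)=-1, (1|3)=+1; (−1)^{3·-1·1}·(-1)^-1·(+1)^3 = +1.
v=11: a=11^1·(≡5), b=11^1·(≡5) mod 11; (5|11)=+1, (5|11)=+1; (−1)^{1·1·5}·(+1)^1·(+1)^1 = -1.
v=13: a=13^1·(≡9), b=13^2·(≡2) mod 13; (9|13)=+1, (2|13)=-1; (−1)^{1·2·6}·(+1)^2·(-1)^1 = -1.
v=17: a=17^1·(≡7), b=17^1·(≡6) mod 17; (7|17)=-1, (6|17)=-1; (−1)^{1·1·8}·(-1)^1·(-1)^1 = +1.
v=7: a=7^1·(≡1), b=7^1·(≡6) mod 7; (1|7)=+1, (6|7)=-1; (−1)^{1·1·3}·(+1)^1·(-1)^1 = +1.
v=2: v_2(a)=0, v_2(b)=3; units ≡ 5, 1 (mod 8); ε·ε+αω+βω = 0·0+0·0+3·1 ≡ 1  ⇒  (a,b)_2 = -1.
(-51051, -7854 / ℚ) ramifies at {2, 11, 13, ∞}: a division algebra.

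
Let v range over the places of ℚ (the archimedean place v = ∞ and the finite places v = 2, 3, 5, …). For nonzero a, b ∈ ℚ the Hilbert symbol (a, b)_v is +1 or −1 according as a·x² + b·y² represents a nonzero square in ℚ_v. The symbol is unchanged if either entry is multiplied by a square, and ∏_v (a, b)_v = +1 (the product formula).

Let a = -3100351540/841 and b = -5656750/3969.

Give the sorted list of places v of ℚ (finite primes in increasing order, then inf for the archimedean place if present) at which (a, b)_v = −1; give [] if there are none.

[2, 5, 13, 17, 31, inf]

Mod squares: a ≡ -22165, b ≡ -1870. Check v ∈ {∞, 2, 3, 5, 7, 11, 13, 17, 29, 31}.
v=5: a=5^1·(≡2), b=5^3·(≡4) mod 5; (2|5)=-1, (4|5)=+1; (−1)^{1·3·2}·(-1)^3·(+1)^1 = -1.
v=29: a=29^-2·(≡6), b=29^0·(≡17) mod 29; (6|29)=+1, (17|29)=-1; (−1)^{-2·0·14}·(+1)^0·(-1)^-2 = +1.
v=∞: -22165 < 0 and -1870 < 0  ⇒  (a,b)_∞ = -1.
v=3: a=3^0·(≡2), b=3^-4·(≡2) mod 3; (2|3)=-1, (2|3)=-1; (−1)^{0·-4·1}·(-1)^-4·(-1)^0 = +1.
v=2: v_2(a)=2, v_2(b)=1; units ≡ 3, 1 (mod 8); ε·ε+αω+βω = 1·0+2·0+1·1 ≡ 1  ⇒  (a,b)_2 = -1.
v=7: a=7^0·(≡1), b=7^-2·(≡5) mod 7; (1|7)=+1, (5|7)=-1; (−1)^{0·-2·3}·(+1)^-2·(-1)^0 = +1.
v=17: a=17^2·(≡3), b=17^1·(≡1) mod 17; (3|17)=-1, (1|17)=+1; (−1)^{2·1·8}·(-1)^1·(+1)^2 = -1.
v=11: a=11^3·(≡4), b=11^3·(≡2) mod 11; (4|11)=+1, (2|11)=-1; (−1)^{3·3·5}·(+1)^3·(-1)^3 = +1.
v=13: a=13^1·(≡11), b=13^0·(≡11) mod 13; (11|13)=-1, (11|13)=-1; (−1)^{1·0·6}·(-1)^0·(-1)^1 = -1.
v=31: a=31^1·(≡29), b=31^0·(≡6) mod 31; (29|31)=-1, (6|31)=-1; (−1)^{1·0·15}·(-1)^0·(-1)^1 = -1.
(-22165, -1870 / ℚ) ramifies at {2, 5, 13, 17, 31, ∞}: a division algebra.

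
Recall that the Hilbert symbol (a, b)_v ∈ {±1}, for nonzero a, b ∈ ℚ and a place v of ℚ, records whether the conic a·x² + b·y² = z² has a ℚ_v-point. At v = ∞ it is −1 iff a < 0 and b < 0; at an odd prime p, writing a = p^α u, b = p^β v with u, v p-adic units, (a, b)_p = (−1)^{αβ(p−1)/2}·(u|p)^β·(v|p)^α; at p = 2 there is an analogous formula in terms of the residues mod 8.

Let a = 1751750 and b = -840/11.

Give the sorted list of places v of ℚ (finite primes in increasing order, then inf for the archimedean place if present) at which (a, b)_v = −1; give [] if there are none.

(a, b) ≡ (1430, -2310) mod (ℚ^×)²; places V = {2, 3, 5, 7, 11, 13, ∞}.
(a,b)_13: α=1, u≡5; β=0, v≡4 (mod 13); (5|13)=-1, (4|13)=+1; sign (−1)^0·-1^0·+1^1 = +1.
(a,b)_∞: sgn(1430)=+, sgn(-2310)=−, so +1.
(a,b)_5: α=3, u≡4; β=1, v≡2 (mod 5); (4|5)=+1, (2|5)=-1; sign (−1)^0·+1^1·-1^3 = -1.
(a,b)_11: α=1, u≡3; β=-1, v≡7 (mod 11); (3|11)=+1, (7|11)=-1; sign (−1)^1·+1^-1·-1^1 = +1.
(a,b)_3: α=0, u≡2; β=1, v≡1 (mod 3); (2|3)=-1, (1|3)=+1; sign (−1)^0·-1^1·+1^0 = -1.
(a,b)_2: α=1, β=3; u≡3, v≡5 (mod 8); ε(u)ε(v)=1·0, αω(v)=1·1, βω(u)=3·1; sum ≡ 0  ⇒  +1.
(a,b)_7: α=2, u≡1; β=1, v≡5 (mod 7); (1|7)=+1, (5|7)=-1; sign (−1)^0·+1^1·-1^2 = +1.
(1430, -2310 / ℚ) ramifies at {3, 5}: a division algebra.

[3, 5]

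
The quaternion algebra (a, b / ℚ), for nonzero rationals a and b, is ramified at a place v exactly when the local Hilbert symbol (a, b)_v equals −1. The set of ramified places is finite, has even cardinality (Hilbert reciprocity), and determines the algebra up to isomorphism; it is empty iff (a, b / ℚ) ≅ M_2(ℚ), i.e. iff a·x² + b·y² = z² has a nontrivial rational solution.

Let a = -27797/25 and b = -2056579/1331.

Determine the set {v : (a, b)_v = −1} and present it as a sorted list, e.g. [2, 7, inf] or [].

(a, b) ≡ (-77, -209) mod (ℚ^×)²; places V = {2, 5, 7, 11, 19, 47, ∞}.
(a,b)_2: α=0, β=0; u≡3, v≡7 (mod 8); ε(u)ε(v)=1·1, αω(v)=0·0, βω(u)=0·1; sum ≡ 1  ⇒  -1.
(a,b)_∞: sgn(-77)=−, sgn(-209)=−, so -1.
(a,b)_19: α=2, u≡3; β=1, v≡2 (mod 19); (3|19)=-1, (2|19)=-1; sign (−1)^0·-1^1·-1^2 = -1.
(a,b)_7: α=1, u≡3; β=2, v≡1 (mod 7); (3|7)=-1, (1|7)=+1; sign (−1)^0·-1^2·+1^1 = +1.
(a,b)_11: α=1, u≡1; β=-3, v≡3 (mod 11); (1|11)=+1, (3|11)=+1; sign (−1)^1·+1^-3·+1^1 = -1.
(a,b)_47: α=0, u≡18; β=2, v≡10 (mod 47); (18|47)=+1, (10|47)=-1; sign (−1)^0·+1^2·-1^0 = +1.
(a,b)_5: α=-2, u≡3; β=0, v≡1 (mod 5); (3|5)=-1, (1|5)=+1; sign (−1)^0·-1^0·+1^-2 = +1.
Ram(-77, -209) = {2, 11, 19, ∞}; no ℚ_2-point on the conic.

[2, 11, 19, inf]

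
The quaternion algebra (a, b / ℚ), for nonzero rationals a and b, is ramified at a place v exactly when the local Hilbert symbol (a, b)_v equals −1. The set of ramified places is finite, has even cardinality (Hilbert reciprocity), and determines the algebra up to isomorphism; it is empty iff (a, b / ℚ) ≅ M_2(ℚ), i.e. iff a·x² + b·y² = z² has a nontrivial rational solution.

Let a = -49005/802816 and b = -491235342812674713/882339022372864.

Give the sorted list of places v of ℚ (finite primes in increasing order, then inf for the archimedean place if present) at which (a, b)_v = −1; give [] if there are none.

[2, 5, 31, inf]

(a, b) ≡ (-5, -2697) mod (ℚ^×)²; places V = {2, 3, 5, 7, 11, 17, 29, 31, 37, ∞}.
(a,b)_∞: sgn(-5)=−, sgn(-2697)=−, so -1.
(a,b)_3: α=4, u≡1; β=17, v≡1 (mod 3); (1|3)=+1, (1|3)=+1; sign (−1)^0·+1^17·+1^4 = +1.
(a,b)_7: α=-2, u≡4; β=-4, v≡6 (mod 7); (4|7)=+1, (6|7)=-1; sign (−1)^0·+1^-4·-1^-2 = +1.
(a,b)_11: α=2, u≡8; β=4, v≡4 (mod 11); (8|11)=-1, (4|11)=+1; sign (−1)^0·-1^4·+1^2 = +1.
(a,b)_37: α=0, u≡35; β=-2, v≡1 (mod 37); (35|37)=-1, (1|37)=+1; sign (−1)^0·-1^-2·+1^0 = +1.
(a,b)_31: α=0, u≡11; β=1, v≡27 (mod 31); (11|31)=-1, (27|31)=-1; sign (−1)^0·-1^1·-1^0 = -1.
(a,b)_29: α=0, u≡7; β=1, v≡23 (mod 29); (7|29)=+1, (23|29)=+1; sign (−1)^0·+1^1·+1^0 = +1.
(a,b)_5: α=1, u≡4; β=0, v≡3 (mod 5); (4|5)=+1, (3|5)=-1; sign (−1)^0·+1^0·-1^1 = -1.
(a,b)_2: α=-14, β=-28; u≡3, v≡7 (mod 8); ε(u)ε(v)=1·1, αω(v)=-14·0, βω(u)=-28·1; sum ≡ 1  ⇒  -1.
(a,b)_17: α=0, u≡5; β=2, v≡5 (mod 17); (5|17)=-1, (5|17)=-1; sign (−1)^0·-1^2·-1^0 = +1.
(-5, -2697 / ℚ) ramifies at {2, 5, 31, ∞}: a division algebra.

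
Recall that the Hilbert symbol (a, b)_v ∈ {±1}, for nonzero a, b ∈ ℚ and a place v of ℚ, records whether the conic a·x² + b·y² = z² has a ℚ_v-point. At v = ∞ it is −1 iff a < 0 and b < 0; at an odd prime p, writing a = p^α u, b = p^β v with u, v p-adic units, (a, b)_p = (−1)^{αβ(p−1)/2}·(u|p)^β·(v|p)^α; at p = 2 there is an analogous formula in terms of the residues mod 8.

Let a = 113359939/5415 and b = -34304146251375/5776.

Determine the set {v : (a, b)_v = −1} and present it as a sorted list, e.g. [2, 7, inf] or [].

(a, b) ≡ (26565, -52936455) mod (ℚ^×)²; places V = {2, 3, 5, 7, 11, 13, 19, 23, 29, 37, ∞}.
(a,b)_11: α=3, u≡6; β=1, v≡6 (mod 11); (6|11)=-1, (6|11)=-1; sign (−1)^1·-1^1·-1^3 = -1.
(a,b)_37: α=0, u≡26; β=1, v≡11 (mod 37); (26|37)=+1, (11|37)=+1; sign (−1)^0·+1^1·+1^0 = +1.
(a,b)_3: α=-1, u≡2; β=1, v≡2 (mod 3); (2|3)=-1, (2|3)=-1; sign (−1)^1·-1^1·-1^-1 = -1.
(a,b)_23: α=3, u≡14; β=3, v≡4 (mod 23); (14|23)=-1, (4|23)=+1; sign (−1)^1·-1^3·+1^3 = +1.
(a,b)_5: α=-1, u≡3; β=3, v≡4 (mod 5); (3|5)=-1, (4|5)=+1; sign (−1)^0·-1^3·+1^-1 = -1.
(a,b)_19: α=-2, u≡2; β=-2, v≡2 (mod 19); (2|19)=-1, (2|19)=-1; sign (−1)^0·-1^-2·-1^-2 = +1.
(a,b)_13: α=0, u≡8; β=1, v≡5 (mod 13); (8|13)=-1, (5|13)=-1; sign (−1)^0·-1^1·-1^0 = -1.
(a,b)_2: α=0, β=-4; u≡5, v≡1 (mod 8); ε(u)ε(v)=0·0, αω(v)=0·0, βω(u)=-4·1; sum ≡ 0  ⇒  +1.
(a,b)_∞: sgn(26565)=+, sgn(-52936455)=−, so +1.
(a,b)_29: α=0, u≡13; β=1, v≡11 (mod 29); (13|29)=+1, (11|29)=-1; sign (−1)^0·+1^1·-1^0 = +1.
(a,b)_7: α=1, u≡2; β=2, v≡4 (mod 7); (2|7)=+1, (4|7)=+1; sign (−1)^0·+1^2·+1^1 = +1.
Ram(26565, -52936455) = {3, 5, 11, 13}; no ℚ_3-point on the conic.

[3, 5, 11, 13]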